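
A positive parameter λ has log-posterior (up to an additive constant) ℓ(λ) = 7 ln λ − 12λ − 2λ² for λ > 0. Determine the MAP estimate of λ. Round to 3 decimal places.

λ̂_MAP = 0.500

ℓ'(λ) = 7/λ − 12 − 4λ. Setting this to zero and multiplying by λ: 4λ² + 12λ − 7 = 0.
λ = (−12 + √(12² + 4·4·7)) / (2·4) = (−12 + √256) / 8 = (−12 + 16)/8 = 1/2.
ℓ''(λ) = −7/λ² − 4 < 0, confirming a maximum.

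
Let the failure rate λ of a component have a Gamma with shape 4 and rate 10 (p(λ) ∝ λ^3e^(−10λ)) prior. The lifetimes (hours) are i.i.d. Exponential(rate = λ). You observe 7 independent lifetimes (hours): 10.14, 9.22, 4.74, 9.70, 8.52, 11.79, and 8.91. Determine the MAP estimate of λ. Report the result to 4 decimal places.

λ̂_MAP = 0.1369

The Exponential(rate=λ) likelihood is ∝ λ^n e^(−λΣtᵢ). Here n = 7 and Σtᵢ = 10.14 + 9.22 + 4.74 + 9.70 + 8.52 + 11.79 + 8.91 = 63.02.
Posterior ∝ λ^3e^(−10λ) · λ^7e^(−63.02λ) = λ^10e^(−73.02λ), i.e. Gamma(11, 73.02).
Mode = (a−1)/b = 10/73.02 ≈ 0.1369.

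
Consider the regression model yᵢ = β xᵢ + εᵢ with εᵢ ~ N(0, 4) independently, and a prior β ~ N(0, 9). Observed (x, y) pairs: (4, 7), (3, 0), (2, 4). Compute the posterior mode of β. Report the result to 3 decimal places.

log p(β | y) = −Σ(yᵢ − βxᵢ)²/(2·4) − β²/(2·9) + const.
Setting the derivative to zero: Σxᵢ(yᵢ − βxᵢ)/4 − β/9 = 0, so β = Σxᵢyᵢ / (Σxᵢ² + σ²/τ²).
Σxᵢyᵢ = 4·7 + 3·0 + 2·4 = 36; Σxᵢ² = 29; σ²/τ² = 4/9.
β̂_MAP = 36 / (29 + 4/9) = 36/(265/9) = 324/265 ≈ 1.223.

β̂_MAP = 1.223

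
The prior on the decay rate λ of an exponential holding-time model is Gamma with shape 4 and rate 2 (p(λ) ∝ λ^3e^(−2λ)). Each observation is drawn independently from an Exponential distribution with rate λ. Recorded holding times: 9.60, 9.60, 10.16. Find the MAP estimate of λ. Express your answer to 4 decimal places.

The Exponential(rate=λ) likelihood is ∝ λ^n e^(−λΣtᵢ). Here n = 3 and Σtᵢ = 9.60 + 9.60 + 10.16 = 29.36.
Posterior ∝ λ^3e^(−2λ) · λ^3e^(−29.36λ) = λ^6e^(−31.36λ), i.e. Gamma(7, 31.36).
Mode = (a−1)/b = 6/31.36 ≈ 0.1913.

λ̂_MAP = 0.1913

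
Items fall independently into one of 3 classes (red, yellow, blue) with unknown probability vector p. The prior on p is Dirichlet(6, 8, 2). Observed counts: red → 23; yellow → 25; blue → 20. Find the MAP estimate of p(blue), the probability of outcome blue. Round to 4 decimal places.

The posterior is Dirichlet(αᵢ + nᵢ) = Dirichlet(29, 33, 22).
For a Dirichlet(a₁,…,a_K) with all aᵢ > 1, the mode has j-th component (aⱼ − 1)/(Σaᵢ − K).
Here Σaᵢ = 84 and K = 3, so p(blue) = (22 − 1)/(84 − 3) = 21/81 ≈ 0.2593.

MAP estimate of p(blue) = 0.2593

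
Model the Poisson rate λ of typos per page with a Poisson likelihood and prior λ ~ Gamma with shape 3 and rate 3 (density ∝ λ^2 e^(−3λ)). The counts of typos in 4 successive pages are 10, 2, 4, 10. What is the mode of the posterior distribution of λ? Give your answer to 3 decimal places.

λ̂_MAP = 4.000

Σxᵢ = 10+2+4+10 = 26, with n = 4.
Posterior ∝ λ^2e^(−3λ) · λ^26e^(−4λ) = λ^28e^(−7λ), i.e. Gamma(shape=29, rate=7).
The mode of a Gamma(a, b) with a ≥ 1 (shape–rate) is (a−1)/b = 28/7 ≈ 4.000.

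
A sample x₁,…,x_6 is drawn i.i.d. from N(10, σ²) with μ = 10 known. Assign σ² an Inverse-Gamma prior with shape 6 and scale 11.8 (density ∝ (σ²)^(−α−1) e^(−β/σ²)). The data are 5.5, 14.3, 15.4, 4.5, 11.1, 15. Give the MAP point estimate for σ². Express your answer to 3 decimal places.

Sum of squared deviations about the known mean: SS = (5.5−10)² + (14.3−10)² + (15.4−10)² + (4.5−10)² + (11.1−10)² + (15−10)² = 124.36.
The Normal likelihood contributes (σ²)^(−n/2) exp(−SS/(2σ²)), so the posterior is Inverse-Gamma(α + n/2, β + SS/2) = Inverse-Gamma(9, 73.98).
The mode of Inverse-Gamma(a, b) is b/(a+1) = 73.98/10 ≈ 7.398.

σ̂²_MAP = 7.398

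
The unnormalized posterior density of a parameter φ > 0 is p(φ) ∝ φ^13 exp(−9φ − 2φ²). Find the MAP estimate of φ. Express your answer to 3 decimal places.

ℓ'(φ) = 13/φ − 9 − 4φ. Setting this to zero and multiplying by φ: 4φ² + 9φ − 13 = 0.
φ = (−9 + √(9² + 4·4·13)) / (2·4) = (−9 + √289) / 8 = (−9 + 17)/8 = 1.
ℓ''(φ) = −13/φ² − 4 < 0, confirming a maximum.

φ̂_MAP = 1.000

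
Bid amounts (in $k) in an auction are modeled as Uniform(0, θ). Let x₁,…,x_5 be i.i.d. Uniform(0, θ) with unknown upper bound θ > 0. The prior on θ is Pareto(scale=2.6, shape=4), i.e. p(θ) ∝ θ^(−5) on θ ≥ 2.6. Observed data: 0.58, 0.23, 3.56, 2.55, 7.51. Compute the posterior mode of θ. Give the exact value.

θ̂_MAP = 7.51

The Uniform(0, θ) likelihood is θ^(−n) for θ ≥ max(xᵢ), zero otherwise. Here max(xᵢ) = 7.51.
Posterior ∝ θ^(−5) · θ^(−5) = θ^(−10) on θ ≥ max(2.6, 7.51) = 7.51.
This density is strictly decreasing in θ, so the posterior mode lies at the lower boundary of the support.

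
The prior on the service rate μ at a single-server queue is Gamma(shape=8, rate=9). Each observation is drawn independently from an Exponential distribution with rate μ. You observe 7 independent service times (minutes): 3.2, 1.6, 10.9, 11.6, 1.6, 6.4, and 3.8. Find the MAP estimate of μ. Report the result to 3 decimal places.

The Exponential(rate=μ) likelihood is ∝ μ^n e^(−μΣtᵢ). Here n = 7 and Σtᵢ = 3.2 + 1.6 + 10.9 + 11.6 + 1.6 + 6.4 + 3.8 = 39.1.
Posterior ∝ μ^7e^(−9μ) · μ^7e^(−39.1μ) = μ^14e^(−48.1μ), i.e. Gamma(15, 48.1).
Mode = (a−1)/b = 14/48.1 ≈ 0.291.

μ̂_MAP = 0.291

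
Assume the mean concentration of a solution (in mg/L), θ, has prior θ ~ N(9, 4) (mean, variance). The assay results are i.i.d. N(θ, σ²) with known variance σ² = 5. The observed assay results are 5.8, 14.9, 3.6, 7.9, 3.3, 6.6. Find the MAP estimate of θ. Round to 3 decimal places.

n = 6; x̄ = (5.8 + 14.9 + 3.6 + 7.9 + 3.3 + 6.6)/6 = 42.1/6 = 421/60 ≈ 7.0167.
For a Normal prior and Normal likelihood with known variance, the posterior is Normal; its mode equals its mean, the precision-weighted average.
Prior precision 1/σ₀² = 1/4 = 0.25; data precision n/σ² = 6/5 = 1.2.
θ̂ = (0.25·9 + 1.2·(421/60)) / (0.25 + 1.2) = 10.67/1.45 = 1067/145 ≈ 7.359.

θ̂_MAP = 7.359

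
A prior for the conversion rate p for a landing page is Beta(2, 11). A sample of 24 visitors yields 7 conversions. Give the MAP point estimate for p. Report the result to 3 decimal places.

Prior: Beta(2, 11).
Data: 7 successes in 24 trials. The binomial likelihood contributes p^7(1−p)^17, so the posterior is Beta(2+7, 11+17) = Beta(9, 28).
For Beta(a, b) with a, b > 1 the mode is (a−1)/(a+b−2) = 8/35 ≈ 0.229.

p̂_MAP = 0.229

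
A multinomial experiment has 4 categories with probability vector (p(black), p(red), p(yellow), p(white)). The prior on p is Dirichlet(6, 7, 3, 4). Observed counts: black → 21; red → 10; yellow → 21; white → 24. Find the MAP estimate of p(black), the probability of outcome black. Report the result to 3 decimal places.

The posterior is Dirichlet(αᵢ + nᵢ) = Dirichlet(27, 17, 24, 28).
For a Dirichlet(a₁,…,a_K) with all aᵢ > 1, the mode has j-th component (aⱼ − 1)/(Σaᵢ − K).
Here Σaᵢ = 96 and K = 4, so p(black) = (27 − 1)/(96 − 4) = 26/92 ≈ 0.283.

MAP estimate of p(black) = 0.283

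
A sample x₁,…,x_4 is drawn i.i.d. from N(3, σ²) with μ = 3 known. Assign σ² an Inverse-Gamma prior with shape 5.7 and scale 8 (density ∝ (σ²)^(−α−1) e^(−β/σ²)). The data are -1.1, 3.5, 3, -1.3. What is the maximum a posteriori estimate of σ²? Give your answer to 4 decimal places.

σ̂²_MAP = 2.9626

Sum of squared deviations about the known mean: SS = (-1.1−3)² + (3.5−3)² + (3−3)² + (-1.3−3)² = 35.55.
The Normal likelihood contributes (σ²)^(−n/2) exp(−SS/(2σ²)), so the posterior is Inverse-Gamma(α + n/2, β + SS/2) = Inverse-Gamma(7.7, 25.775).
The mode of Inverse-Gamma(a, b) is b/(a+1) = 25.775/8.7 ≈ 2.9626.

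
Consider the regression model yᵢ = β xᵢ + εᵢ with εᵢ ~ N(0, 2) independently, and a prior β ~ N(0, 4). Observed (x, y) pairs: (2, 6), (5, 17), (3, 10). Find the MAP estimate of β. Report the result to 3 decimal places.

log p(β | y) = −Σ(yᵢ − βxᵢ)²/(2·2) − β²/(2·4) + const.
Setting the derivative to zero: Σxᵢ(yᵢ − βxᵢ)/2 − β/4 = 0, so β = Σxᵢyᵢ / (Σxᵢ² + σ²/τ²).
Σxᵢyᵢ = 2·6 + 5·17 + 3·10 = 127; Σxᵢ² = 38; σ²/τ² = 0.5.
β̂_MAP = 127 / (38 + 0.5) = 127/38.5 ≈ 3.299.

β̂_MAP = 3.299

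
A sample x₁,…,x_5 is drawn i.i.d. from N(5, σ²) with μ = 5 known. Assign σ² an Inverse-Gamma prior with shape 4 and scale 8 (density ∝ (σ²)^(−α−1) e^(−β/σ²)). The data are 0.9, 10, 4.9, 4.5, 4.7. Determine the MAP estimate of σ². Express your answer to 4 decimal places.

Sum of squared deviations about the known mean: SS = (0.9−5)² + (10−5)² + (4.9−5)² + (4.5−5)² + (4.7−5)² = 42.16.
The Normal likelihood contributes (σ²)^(−n/2) exp(−SS/(2σ²)), so the posterior is Inverse-Gamma(α + n/2, β + SS/2) = Inverse-Gamma(6.5, 29.08).
The mode of Inverse-Gamma(a, b) is b/(a+1) = 29.08/7.5 ≈ 3.8773.

σ̂²_MAP = 3.8773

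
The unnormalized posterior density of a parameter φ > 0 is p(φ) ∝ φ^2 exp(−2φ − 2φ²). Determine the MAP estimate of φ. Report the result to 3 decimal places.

φ̂_MAP = 0.500

ℓ'(φ) = 2/φ − 2 − 4φ. Setting this to zero and multiplying by φ: 4φ² + 2φ − 2 = 0.
φ = (−2 + √(2² + 4·4·2)) / (2·4) = (−2 + √36) / 8 = (−2 + 6)/8 = 1/2.
ℓ''(φ) = −2/φ² − 4 < 0, confirming a maximum.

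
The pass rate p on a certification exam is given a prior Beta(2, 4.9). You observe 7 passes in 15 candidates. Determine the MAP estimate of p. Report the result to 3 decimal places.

p̂_MAP = 0.402

Prior: Beta(2, 4.9).
Data: 7 successes in 15 trials. The binomial likelihood contributes p^7(1−p)^8, so the posterior is Beta(2+7, 4.9+8) = Beta(9, 12.9).
For Beta(a, b) with a, b > 1 the mode is (a−1)/(a+b−2) = 8/19.9 ≈ 0.402.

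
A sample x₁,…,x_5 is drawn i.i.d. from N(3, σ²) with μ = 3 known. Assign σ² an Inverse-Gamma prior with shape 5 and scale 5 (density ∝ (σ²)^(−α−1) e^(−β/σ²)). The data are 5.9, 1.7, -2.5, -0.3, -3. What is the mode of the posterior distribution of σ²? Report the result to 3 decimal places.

σ̂²_MAP = 5.720

Sum of squared deviations about the known mean: SS = (5.9−3)² + (1.7−3)² + (-2.5−3)² + (-0.3−3)² + (-3−3)² = 87.24.
The Normal likelihood contributes (σ²)^(−n/2) exp(−SS/(2σ²)), so the posterior is Inverse-Gamma(α + n/2, β + SS/2) = Inverse-Gamma(7.5, 48.62).
The mode of Inverse-Gamma(a, b) is b/(a+1) = 48.62/8.5 ≈ 5.720.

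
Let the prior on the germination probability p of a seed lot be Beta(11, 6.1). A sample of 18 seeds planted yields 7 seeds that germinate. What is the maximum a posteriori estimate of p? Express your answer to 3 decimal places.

Prior: Beta(11, 6.1).
Data: 7 successes in 18 trials. The binomial likelihood contributes p^7(1−p)^11, so the posterior is Beta(11+7, 6.1+11) = Beta(18, 17.1).
For Beta(a, b) with a, b > 1 the mode is (a−1)/(a+b−2) = 17/33.1 ≈ 0.514.

p̂_MAP = 0.514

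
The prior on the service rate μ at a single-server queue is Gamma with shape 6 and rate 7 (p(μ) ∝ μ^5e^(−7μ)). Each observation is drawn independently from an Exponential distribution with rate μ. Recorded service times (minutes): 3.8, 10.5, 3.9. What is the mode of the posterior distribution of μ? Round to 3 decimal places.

μ̂_MAP = 0.317

The Exponential(rate=μ) likelihood is ∝ μ^n e^(−μΣtᵢ). Here n = 3 and Σtᵢ = 3.8 + 10.5 + 3.9 = 18.2.
Posterior ∝ μ^5e^(−7μ) · μ^3e^(−18.2μ) = μ^8e^(−25.2μ), i.e. Gamma(9, 25.2).
Mode = (a−1)/b = 8/25.2 ≈ 0.317.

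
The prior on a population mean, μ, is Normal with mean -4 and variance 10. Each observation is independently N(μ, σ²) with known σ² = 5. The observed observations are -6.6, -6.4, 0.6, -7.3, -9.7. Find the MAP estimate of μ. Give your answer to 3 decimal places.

μ̂_MAP = -5.709

n = 5; x̄ = ((-6.6) + (-6.4) + 0.6 + (-7.3) + (-9.7))/5 = -29.4/5 = -5.88.
For a Normal prior and Normal likelihood with known variance, the posterior is Normal; its mode equals its mean, the precision-weighted average.
Prior precision 1/σ₀² = 1/10 = 0.1; data precision n/σ² = 5/5 = 1.
μ̂ = (0.1·(-4) + 1·(-5.88)) / (0.1 + 1) = (-6.28)/1.1 = -314/55 ≈ -5.709.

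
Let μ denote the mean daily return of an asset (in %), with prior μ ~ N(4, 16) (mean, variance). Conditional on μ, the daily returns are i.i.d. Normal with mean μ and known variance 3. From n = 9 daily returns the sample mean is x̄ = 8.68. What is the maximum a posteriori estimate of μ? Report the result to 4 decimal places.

n = 9, x̄ = 8.68.
For a Normal prior and Normal likelihood with known variance, the posterior is Normal; its mode equals its mean, the precision-weighted average.
Prior precision 1/σ₀² = 1/16 = 0.0625; data precision n/σ² = 9/3 = 3.
μ̂ = (0.0625·4 + 3·8.68) / (0.0625 + 3) = 26.29/3.0625 = 10516/1225 ≈ 8.5845.

μ̂_MAP = 8.5845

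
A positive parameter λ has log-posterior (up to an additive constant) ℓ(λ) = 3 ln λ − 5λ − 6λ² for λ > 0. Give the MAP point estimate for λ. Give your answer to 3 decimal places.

λ̂_MAP = 0.333

ℓ'(λ) = 3/λ − 5 − 12λ. Setting this to zero and multiplying by λ: 12λ² + 5λ − 3 = 0.
λ = (−5 + √(5² + 4·12·3)) / (2·12) = (−5 + √169) / 24 = (−5 + 13)/24 = 1/3.
ℓ''(λ) = −3/λ² − 12 < 0, confirming a maximum.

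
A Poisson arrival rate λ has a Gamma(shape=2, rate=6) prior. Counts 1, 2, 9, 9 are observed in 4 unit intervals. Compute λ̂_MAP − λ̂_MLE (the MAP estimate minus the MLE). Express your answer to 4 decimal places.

MAP − MLE = -3.0500

Σxᵢ = 21. Posterior is Gamma(23, 10); MAP = (23−1)/10 = 22/10 ≈ 2.20000.
MLE = x̄ = 21/4 ≈ 5.25000.
Difference = 22/10 − 21/4 = -61/20 ≈ -3.0500.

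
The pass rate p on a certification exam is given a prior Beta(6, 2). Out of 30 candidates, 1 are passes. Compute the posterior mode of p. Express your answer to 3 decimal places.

p̂_MAP = 0.167

Prior: Beta(6, 2).
Data: 1 success in 30 trials. The binomial likelihood contributes p(1−p)^29, so the posterior is Beta(6+1, 2+29) = Beta(7, 31).
For Beta(a, b) with a, b > 1 the mode is (a−1)/(a+b−2) = 6/36 ≈ 0.167.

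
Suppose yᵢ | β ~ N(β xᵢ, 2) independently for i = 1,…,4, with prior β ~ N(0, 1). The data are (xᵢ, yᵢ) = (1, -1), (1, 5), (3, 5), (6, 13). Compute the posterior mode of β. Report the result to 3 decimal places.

log p(β | y) = −Σ(yᵢ − βxᵢ)²/(2·2) − β²/(2·1) + const.
Setting the derivative to zero: Σxᵢ(yᵢ − βxᵢ)/2 − β/1 = 0, so β = Σxᵢyᵢ / (Σxᵢ² + σ²/τ²).
Σxᵢyᵢ = 1·(-1) + 1·5 + 3·5 + 6·13 = 97; Σxᵢ² = 47; σ²/τ² = 2.
β̂_MAP = 97 / (47 + 2) = 97/49 ≈ 1.980.

β̂_MAP = 1.980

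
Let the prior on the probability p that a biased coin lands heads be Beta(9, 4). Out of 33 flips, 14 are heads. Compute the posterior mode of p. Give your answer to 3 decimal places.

p̂_MAP = 0.500

Prior: Beta(9, 4).
Data: 14 successes in 33 trials. The binomial likelihood contributes p^14(1−p)^19, so the posterior is Beta(9+14, 4+19) = Beta(23, 23).
For Beta(a, b) with a, b > 1 the mode is (a−1)/(a+b−2) = 22/44 ≈ 0.500.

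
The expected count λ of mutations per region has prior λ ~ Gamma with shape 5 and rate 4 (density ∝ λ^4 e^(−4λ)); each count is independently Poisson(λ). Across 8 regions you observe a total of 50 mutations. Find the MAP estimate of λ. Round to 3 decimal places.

λ̂_MAP = 4.500

Σxᵢ = 50, n = 8.
Posterior ∝ λ^4e^(−4λ) · λ^50e^(−8λ) = λ^54e^(−12λ), i.e. Gamma(shape=55, rate=12).
The mode of a Gamma(a, b) with a ≥ 1 (shape–rate) is (a−1)/b = 54/12 ≈ 4.500.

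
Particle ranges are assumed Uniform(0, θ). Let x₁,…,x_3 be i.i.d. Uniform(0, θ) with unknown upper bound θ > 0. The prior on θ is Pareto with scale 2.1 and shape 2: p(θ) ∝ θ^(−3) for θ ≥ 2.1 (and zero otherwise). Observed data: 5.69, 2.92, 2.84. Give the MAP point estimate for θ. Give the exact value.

The Uniform(0, θ) likelihood is θ^(−n) for θ ≥ max(xᵢ), zero otherwise. Here max(xᵢ) = 5.69.
Posterior ∝ θ^(−3) · θ^(−3) = θ^(−6) on θ ≥ max(2.1, 5.69) = 5.69.
This density is strictly decreasing in θ, so the posterior mode lies at the lower boundary of the support.

θ̂_MAP = 5.69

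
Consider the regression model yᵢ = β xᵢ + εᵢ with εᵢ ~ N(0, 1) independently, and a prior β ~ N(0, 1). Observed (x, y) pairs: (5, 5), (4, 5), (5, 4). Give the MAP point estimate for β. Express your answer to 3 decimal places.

β̂_MAP = 0.970

log p(β | y) = −Σ(yᵢ − βxᵢ)²/(2·1) − β²/(2·1) + const.
Setting the derivative to zero: Σxᵢ(yᵢ − βxᵢ)/1 − β/1 = 0, so β = Σxᵢyᵢ / (Σxᵢ² + σ²/τ²).
Σxᵢyᵢ = 5·5 + 4·5 + 5·4 = 65; Σxᵢ² = 66; σ²/τ² = 1.
β̂_MAP = 65 / (66 + 1) = 65/67 ≈ 0.970.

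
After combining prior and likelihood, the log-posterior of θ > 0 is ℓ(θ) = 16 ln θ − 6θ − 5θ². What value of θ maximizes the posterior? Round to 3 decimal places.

ℓ'(θ) = 16/θ − 6 − 10θ. Setting this to zero and multiplying by θ: 10θ² + 6θ − 16 = 0.
θ = (−6 + √(6² + 4·10·16)) / (2·10) = (−6 + √676) / 20 = (−6 + 26)/20 = 1.
ℓ''(θ) = −16/θ² − 10 < 0, confirming a maximum.

θ̂_MAP = 1.000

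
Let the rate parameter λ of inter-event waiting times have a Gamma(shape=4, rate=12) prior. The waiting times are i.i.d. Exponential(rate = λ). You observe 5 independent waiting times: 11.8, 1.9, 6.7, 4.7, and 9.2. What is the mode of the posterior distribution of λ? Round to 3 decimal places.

The Exponential(rate=λ) likelihood is ∝ λ^n e^(−λΣtᵢ). Here n = 5 and Σtᵢ = 11.8 + 1.9 + 6.7 + 4.7 + 9.2 = 34.3.
Posterior ∝ λ^3e^(−12λ) · λ^5e^(−34.3λ) = λ^8e^(−46.3λ), i.e. Gamma(9, 46.3).
Mode = (a−1)/b = 8/46.3 ≈ 0.173.

λ̂_MAP = 0.173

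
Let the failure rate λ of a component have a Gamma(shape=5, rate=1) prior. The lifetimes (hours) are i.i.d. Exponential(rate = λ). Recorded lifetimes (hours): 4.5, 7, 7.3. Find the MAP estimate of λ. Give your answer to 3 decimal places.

The Exponential(rate=λ) likelihood is ∝ λ^n e^(−λΣtᵢ). Here n = 3 and Σtᵢ = 4.5 + 7 + 7.3 = 18.8.
Posterior ∝ λ^4e^(−1λ) · λ^3e^(−18.8λ) = λ^7e^(−19.8λ), i.e. Gamma(8, 19.8).
Mode = (a−1)/b = 7/19.8 ≈ 0.354.

λ̂_MAP = 0.354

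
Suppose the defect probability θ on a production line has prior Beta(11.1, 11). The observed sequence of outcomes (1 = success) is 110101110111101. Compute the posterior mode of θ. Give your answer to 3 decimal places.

Prior: Beta(11.1, 11).
Data: 11 successes in 15 trials (from the sequence). The binomial likelihood contributes θ^11(1−θ)^4, so the posterior is Beta(11.1+11, 11+4) = Beta(22.1, 15).
For Beta(a, b) with a, b > 1 the mode is (a−1)/(a+b−2) = 21.1/35.1 ≈ 0.601.

θ̂_MAP = 0.601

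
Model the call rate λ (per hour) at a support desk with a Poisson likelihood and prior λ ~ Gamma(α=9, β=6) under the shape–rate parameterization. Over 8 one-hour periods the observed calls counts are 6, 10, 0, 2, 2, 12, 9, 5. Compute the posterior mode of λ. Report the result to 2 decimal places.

Σxᵢ = 6+10+0+2+2+12+9+5 = 46, with n = 8.
Posterior ∝ λ^8e^(−6λ) · λ^46e^(−8λ) = λ^54e^(−14λ), i.e. Gamma(shape=55, rate=14).
The mode of a Gamma(a, b) with a ≥ 1 (shape–rate) is (a−1)/b = 54/14 ≈ 3.86.

λ̂_MAP = 3.86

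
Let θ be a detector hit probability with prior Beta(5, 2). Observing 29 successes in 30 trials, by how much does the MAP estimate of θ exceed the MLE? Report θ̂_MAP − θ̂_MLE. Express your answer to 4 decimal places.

MAP − MLE = -0.0238

Posterior is Beta(34, 3); MAP = (34−1)/(37−2) = 33/35 ≈ 0.94286.
MLE ignores the prior: θ̂_MLE = k/n = 29/30 ≈ 0.96667.
Difference = 33/35 − 29/30 = -1/42 ≈ -0.0238.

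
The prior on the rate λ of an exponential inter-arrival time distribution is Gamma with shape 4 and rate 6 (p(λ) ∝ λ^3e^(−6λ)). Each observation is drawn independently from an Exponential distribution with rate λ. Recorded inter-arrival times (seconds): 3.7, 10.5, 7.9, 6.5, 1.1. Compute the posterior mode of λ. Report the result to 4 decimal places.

λ̂_MAP = 0.2241

The Exponential(rate=λ) likelihood is ∝ λ^n e^(−λΣtᵢ). Here n = 5 and Σtᵢ = 3.7 + 10.5 + 7.9 + 6.5 + 1.1 = 29.7.
Posterior ∝ λ^3e^(−6λ) · λ^5e^(−29.7λ) = λ^8e^(−35.7λ), i.e. Gamma(9, 35.7).
Mode = (a−1)/b = 8/35.7 ≈ 0.2241.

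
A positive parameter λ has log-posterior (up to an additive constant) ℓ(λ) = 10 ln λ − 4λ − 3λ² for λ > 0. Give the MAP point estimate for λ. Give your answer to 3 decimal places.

ℓ'(λ) = 10/λ − 4 − 6λ. Setting this to zero and multiplying by λ: 6λ² + 4λ − 10 = 0.
λ = (−4 + √(4² + 4·6·10)) / (2·6) = (−4 + √256) / 12 = (−4 + 16)/12 = 1.
ℓ''(λ) = −10/λ² − 6 < 0, confirming a maximum.

λ̂_MAP = 1.000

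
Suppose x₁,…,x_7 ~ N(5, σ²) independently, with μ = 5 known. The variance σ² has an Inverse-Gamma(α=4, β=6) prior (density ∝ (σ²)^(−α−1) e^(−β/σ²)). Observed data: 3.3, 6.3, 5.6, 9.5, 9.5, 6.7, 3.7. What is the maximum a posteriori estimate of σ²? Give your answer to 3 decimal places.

Sum of squared deviations about the known mean: SS = (3.3−5)² + (6.3−5)² + (5.6−5)² + (9.5−5)² + (9.5−5)² + (6.7−5)² + (3.7−5)² = 50.02.
The Normal likelihood contributes (σ²)^(−n/2) exp(−SS/(2σ²)), so the posterior is Inverse-Gamma(α + n/2, β + SS/2) = Inverse-Gamma(7.5, 31.01).
The mode of Inverse-Gamma(a, b) is b/(a+1) = 31.01/8.5 ≈ 3.648.

σ̂²_MAP = 3.648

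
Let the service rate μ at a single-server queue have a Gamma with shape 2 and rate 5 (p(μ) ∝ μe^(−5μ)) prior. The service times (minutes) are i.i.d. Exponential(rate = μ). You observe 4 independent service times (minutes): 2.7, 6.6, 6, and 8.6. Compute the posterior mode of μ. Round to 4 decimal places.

The Exponential(rate=μ) likelihood is ∝ μ^n e^(−μΣtᵢ). Here n = 4 and Σtᵢ = 2.7 + 6.6 + 6 + 8.6 = 23.9.
Posterior ∝ μe^(−5μ) · μ^4e^(−23.9μ) = μ^5e^(−28.9μ), i.e. Gamma(6, 28.9).
Mode = (a−1)/b = 5/28.9 ≈ 0.1730.

μ̂_MAP = 0.1730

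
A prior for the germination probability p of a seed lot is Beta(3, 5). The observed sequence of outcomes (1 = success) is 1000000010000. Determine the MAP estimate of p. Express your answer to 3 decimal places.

Prior: Beta(3, 5).
Data: 2 successes in 13 trials (from the sequence). The binomial likelihood contributes p^2(1−p)^11, so the posterior is Beta(3+2, 5+11) = Beta(5, 16).
For Beta(a, b) with a, b > 1 the mode is (a−1)/(a+b−2) = 4/19 ≈ 0.211.

p̂_MAP = 0.211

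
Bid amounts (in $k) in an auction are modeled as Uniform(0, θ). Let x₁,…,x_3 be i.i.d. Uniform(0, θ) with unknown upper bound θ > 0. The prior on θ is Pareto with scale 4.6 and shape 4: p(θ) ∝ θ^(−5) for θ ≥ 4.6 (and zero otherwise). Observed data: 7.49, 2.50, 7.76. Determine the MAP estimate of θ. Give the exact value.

The Uniform(0, θ) likelihood is θ^(−n) for θ ≥ max(xᵢ), zero otherwise. Here max(xᵢ) = 7.76.
Posterior ∝ θ^(−5) · θ^(−3) = θ^(−8) on θ ≥ max(4.6, 7.76) = 7.76.
This density is strictly decreasing in θ, so the posterior mode lies at the lower boundary of the support.

θ̂_MAP = 7.76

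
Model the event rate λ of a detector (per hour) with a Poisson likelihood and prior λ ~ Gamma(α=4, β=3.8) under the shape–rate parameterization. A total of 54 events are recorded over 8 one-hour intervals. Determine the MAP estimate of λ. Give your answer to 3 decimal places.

λ̂_MAP = 4.831

Σxᵢ = 54, n = 8.
Posterior ∝ λ^3e^(−3.8λ) · λ^54e^(−8λ) = λ^57e^(−11.8λ), i.e. Gamma(shape=58, rate=11.8).
The mode of a Gamma(a, b) with a ≥ 1 (shape–rate) is (a−1)/b = 57/11.8 ≈ 4.831.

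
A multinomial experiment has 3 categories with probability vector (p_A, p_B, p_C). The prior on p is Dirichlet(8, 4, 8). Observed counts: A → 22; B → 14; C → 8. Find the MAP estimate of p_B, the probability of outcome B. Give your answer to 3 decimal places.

The posterior is Dirichlet(αᵢ + nᵢ) = Dirichlet(30, 18, 16).
For a Dirichlet(a₁,…,a_K) with all aᵢ > 1, the mode has j-th component (aⱼ − 1)/(Σaᵢ − K).
Here Σaᵢ = 64 and K = 3, so p_B = (18 − 1)/(64 − 3) = 17/61 ≈ 0.279.

MAP estimate of p_B = 0.279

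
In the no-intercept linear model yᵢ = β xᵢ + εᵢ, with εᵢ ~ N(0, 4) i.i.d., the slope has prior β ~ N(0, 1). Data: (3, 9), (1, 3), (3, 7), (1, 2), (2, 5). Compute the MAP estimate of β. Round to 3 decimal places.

β̂_MAP = 2.250

log p(β | y) = −Σ(yᵢ − βxᵢ)²/(2·4) − β²/(2·1) + const.
Setting the derivative to zero: Σxᵢ(yᵢ − βxᵢ)/4 − β/1 = 0, so β = Σxᵢyᵢ / (Σxᵢ² + σ²/τ²).
Σxᵢyᵢ = 3·9 + 1·3 + 3·7 + 1·2 + 2·5 = 63; Σxᵢ² = 24; σ²/τ² = 4.
β̂_MAP = 63 / (24 + 4) = 63/28 ≈ 2.250.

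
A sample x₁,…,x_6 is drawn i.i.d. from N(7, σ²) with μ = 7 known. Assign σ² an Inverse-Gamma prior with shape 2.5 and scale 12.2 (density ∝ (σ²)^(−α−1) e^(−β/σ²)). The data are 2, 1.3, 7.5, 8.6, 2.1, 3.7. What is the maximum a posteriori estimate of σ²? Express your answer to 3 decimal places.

σ̂²_MAP = 9.200

Sum of squared deviations about the known mean: SS = (2−7)² + (1.3−7)² + (7.5−7)² + (8.6−7)² + (2.1−7)² + (3.7−7)² = 95.2.
The Normal likelihood contributes (σ²)^(−n/2) exp(−SS/(2σ²)), so the posterior is Inverse-Gamma(α + n/2, β + SS/2) = Inverse-Gamma(5.5, 59.8).
The mode of Inverse-Gamma(a, b) is b/(a+1) = 59.8/6.5 ≈ 9.200.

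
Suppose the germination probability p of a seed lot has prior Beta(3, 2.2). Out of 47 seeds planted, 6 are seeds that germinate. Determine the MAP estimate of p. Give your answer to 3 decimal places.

p̂_MAP = 0.159

Prior: Beta(3, 2.2).
Data: 6 successes in 47 trials. The binomial likelihood contributes p^6(1−p)^41, so the posterior is Beta(3+6, 2.2+41) = Beta(9, 43.2).
For Beta(a, b) with a, b > 1 the mode is (a−1)/(a+b−2) = 8/50.2 ≈ 0.159.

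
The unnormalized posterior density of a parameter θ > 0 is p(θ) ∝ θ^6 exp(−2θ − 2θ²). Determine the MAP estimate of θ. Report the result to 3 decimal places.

θ̂_MAP = 1.000

ℓ'(θ) = 6/θ − 2 − 4θ. Setting this to zero and multiplying by θ: 4θ² + 2θ − 6 = 0.
θ = (−2 + √(2² + 4·4·6)) / (2·4) = (−2 + √100) / 8 = (−2 + 10)/8 = 1.
ℓ''(θ) = −6/θ² − 4 < 0, confirming a maximum.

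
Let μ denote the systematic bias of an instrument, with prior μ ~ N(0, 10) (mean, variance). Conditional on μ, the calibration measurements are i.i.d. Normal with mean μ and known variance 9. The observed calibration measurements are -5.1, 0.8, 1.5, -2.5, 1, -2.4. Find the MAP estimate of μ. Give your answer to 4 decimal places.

μ̂_MAP = -0.9710

n = 6; x̄ = ((-5.1) + 0.8 + 1.5 + (-2.5) + 1 + (-2.4))/6 = -6.7/6 = -67/60 ≈ -1.1167.
For a Normal prior and Normal likelihood with known variance, the posterior is Normal; its mode equals its mean, the precision-weighted average.
Prior precision 1/σ₀² = 1/10 = 0.1; data precision n/σ² = 6/9 = 2/3.
μ̂ = (0.1·0 + (2/3)·(-67/60)) / (0.1 + 2/3) = (-67/90)/(23/30) = -67/69 ≈ -0.9710.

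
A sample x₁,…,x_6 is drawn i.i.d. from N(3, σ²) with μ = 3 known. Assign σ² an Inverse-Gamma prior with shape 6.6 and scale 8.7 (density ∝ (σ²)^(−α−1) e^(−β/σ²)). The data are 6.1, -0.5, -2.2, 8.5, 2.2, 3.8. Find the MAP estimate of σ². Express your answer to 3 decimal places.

Sum of squared deviations about the known mean: SS = (6.1−3)² + (-0.5−3)² + (-2.2−3)² + (8.5−3)² + (2.2−3)² + (3.8−3)² = 80.43.
The Normal likelihood contributes (σ²)^(−n/2) exp(−SS/(2σ²)), so the posterior is Inverse-Gamma(α + n/2, β + SS/2) = Inverse-Gamma(9.6, 48.915).
The mode of Inverse-Gamma(a, b) is b/(a+1) = 48.915/10.6 ≈ 4.615.

σ̂²_MAP = 4.615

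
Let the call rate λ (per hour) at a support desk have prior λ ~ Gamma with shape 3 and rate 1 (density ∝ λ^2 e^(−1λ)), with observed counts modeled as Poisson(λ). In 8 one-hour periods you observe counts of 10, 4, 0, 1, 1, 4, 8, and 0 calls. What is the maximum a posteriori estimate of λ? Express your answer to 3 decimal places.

λ̂_MAP = 3.333

Σxᵢ = 10+4+0+1+1+4+8+0 = 28, with n = 8.
Posterior ∝ λ^2e^(−1λ) · λ^28e^(−8λ) = λ^30e^(−9λ), i.e. Gamma(shape=31, rate=9).
The mode of a Gamma(a, b) with a ≥ 1 (shape–rate) is (a−1)/b = 30/9 ≈ 3.333.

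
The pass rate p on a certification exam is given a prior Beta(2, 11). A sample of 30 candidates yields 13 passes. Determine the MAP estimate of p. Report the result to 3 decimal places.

p̂_MAP = 0.341

Prior: Beta(2, 11).
Data: 13 successes in 30 trials. The binomial likelihood contributes p^13(1−p)^17, so the posterior is Beta(2+13, 11+17) = Beta(15, 28).
For Beta(a, b) with a, b > 1 the mode is (a−1)/(a+b−2) = 14/41 ≈ 0.341.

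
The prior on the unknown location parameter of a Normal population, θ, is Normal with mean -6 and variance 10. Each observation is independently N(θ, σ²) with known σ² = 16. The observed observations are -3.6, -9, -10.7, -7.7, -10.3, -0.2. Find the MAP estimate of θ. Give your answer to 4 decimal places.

θ̂_MAP = -6.7237

n = 6; x̄ = ((-3.6) + (-9) + (-10.7) + (-7.7) + (-10.3) + (-0.2))/6 = -41.5/6 = -83/12 ≈ -6.9167.
For a Normal prior and Normal likelihood with known variance, the posterior is Normal; its mode equals its mean, the precision-weighted average.
Prior precision 1/σ₀² = 1/10 = 0.1; data precision n/σ² = 6/16 = 0.375.
θ̂ = (0.1·(-6) + 0.375·(-83/12)) / (0.1 + 0.375) = (-3.19375)/0.475 = -511/76 ≈ -6.7237.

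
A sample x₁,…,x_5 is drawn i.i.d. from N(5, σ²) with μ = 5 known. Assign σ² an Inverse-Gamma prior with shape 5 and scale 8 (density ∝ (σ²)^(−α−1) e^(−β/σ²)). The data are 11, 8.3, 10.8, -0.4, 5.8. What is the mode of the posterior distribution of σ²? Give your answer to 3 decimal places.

σ̂²_MAP = 7.431

Sum of squared deviations about the known mean: SS = (11−5)² + (8.3−5)² + (10.8−5)² + (-0.4−5)² + (5.8−5)² = 110.33.
The Normal likelihood contributes (σ²)^(−n/2) exp(−SS/(2σ²)), so the posterior is Inverse-Gamma(α + n/2, β + SS/2) = Inverse-Gamma(7.5, 63.165).
The mode of Inverse-Gamma(a, b) is b/(a+1) = 63.165/8.5 ≈ 7.431.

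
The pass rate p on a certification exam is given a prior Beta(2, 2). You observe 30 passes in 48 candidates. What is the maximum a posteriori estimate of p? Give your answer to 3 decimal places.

Prior: Beta(2, 2).
Data: 30 successes in 48 trials. The binomial likelihood contributes p^30(1−p)^18, so the posterior is Beta(2+30, 2+18) = Beta(32, 20).
For Beta(a, b) with a, b > 1 the mode is (a−1)/(a+b−2) = 31/50 ≈ 0.620.

p̂_MAP = 0.620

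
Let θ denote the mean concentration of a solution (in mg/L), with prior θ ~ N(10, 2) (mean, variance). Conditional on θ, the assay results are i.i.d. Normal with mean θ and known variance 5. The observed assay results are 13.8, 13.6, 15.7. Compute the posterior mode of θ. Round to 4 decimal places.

θ̂_MAP = 12.3818

n = 3; x̄ = (13.8 + 13.6 + 15.7)/3 = 43.1/3 = 431/30 ≈ 14.3667.
For a Normal prior and Normal likelihood with known variance, the posterior is Normal; its mode equals its mean, the precision-weighted average.
Prior precision 1/σ₀² = 1/2 = 0.5; data precision n/σ² = 3/5 = 0.6.
θ̂ = (0.5·10 + 0.6·(431/30)) / (0.5 + 0.6) = 13.62/1.1 = 681/55 ≈ 12.3818.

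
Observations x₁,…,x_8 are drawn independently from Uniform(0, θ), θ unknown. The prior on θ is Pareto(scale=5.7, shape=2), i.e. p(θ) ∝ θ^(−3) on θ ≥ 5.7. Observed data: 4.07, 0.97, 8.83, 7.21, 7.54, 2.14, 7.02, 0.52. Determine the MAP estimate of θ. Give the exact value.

θ̂_MAP = 8.83

The Uniform(0, θ) likelihood is θ^(−n) for θ ≥ max(xᵢ), zero otherwise. Here max(xᵢ) = 8.83.
Posterior ∝ θ^(−3) · θ^(−8) = θ^(−11) on θ ≥ max(5.7, 8.83) = 8.83.
This density is strictly decreasing in θ, so the posterior mode lies at the lower boundary of the support.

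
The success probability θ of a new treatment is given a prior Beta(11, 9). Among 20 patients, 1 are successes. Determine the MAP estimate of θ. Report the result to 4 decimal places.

θ̂_MAP = 0.2895

Prior: Beta(11, 9).
Data: 1 success in 20 trials. The binomial likelihood contributes θ(1−θ)^19, so the posterior is Beta(11+1, 9+19) = Beta(12, 28).
For Beta(a, b) with a, b > 1 the mode is (a−1)/(a+b−2) = 11/38 ≈ 0.2895.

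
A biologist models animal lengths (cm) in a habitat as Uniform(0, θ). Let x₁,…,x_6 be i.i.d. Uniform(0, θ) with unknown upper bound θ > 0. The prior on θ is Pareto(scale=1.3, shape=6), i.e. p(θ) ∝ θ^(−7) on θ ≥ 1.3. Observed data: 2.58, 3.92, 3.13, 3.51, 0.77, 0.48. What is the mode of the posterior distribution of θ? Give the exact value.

The Uniform(0, θ) likelihood is θ^(−n) for θ ≥ max(xᵢ), zero otherwise. Here max(xᵢ) = 3.92.
Posterior ∝ θ^(−7) · θ^(−6) = θ^(−13) on θ ≥ max(1.3, 3.92) = 3.92.
This density is strictly decreasing in θ, so the posterior mode lies at the lower boundary of the support.

θ̂_MAP = 3.92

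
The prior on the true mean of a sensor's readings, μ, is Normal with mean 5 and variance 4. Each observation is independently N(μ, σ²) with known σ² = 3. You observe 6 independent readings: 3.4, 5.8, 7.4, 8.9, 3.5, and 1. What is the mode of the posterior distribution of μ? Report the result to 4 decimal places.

n = 6; x̄ = (3.4 + 5.8 + 7.4 + 8.9 + 3.5 + 1)/6 = 30/6 = 5.
For a Normal prior and Normal likelihood with known variance, the posterior is Normal; its mode equals its mean, the precision-weighted average.
Prior precision 1/σ₀² = 1/4 = 0.25; data precision n/σ² = 6/3 = 2.
μ̂ = (0.25·5 + 2·5) / (0.25 + 2) = 11.25/2.25 = 5.0000.

μ̂_MAP = 5.0000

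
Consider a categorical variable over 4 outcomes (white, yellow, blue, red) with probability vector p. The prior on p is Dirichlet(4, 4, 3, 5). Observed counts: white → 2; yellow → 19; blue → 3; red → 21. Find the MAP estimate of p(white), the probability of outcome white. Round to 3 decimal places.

The posterior is Dirichlet(αᵢ + nᵢ) = Dirichlet(6, 23, 6, 26).
For a Dirichlet(a₁,…,a_K) with all aᵢ > 1, the mode has j-th component (aⱼ − 1)/(Σaᵢ − K).
Here Σaᵢ = 61 and K = 4, so p(white) = (6 − 1)/(61 − 4) = 5/57 ≈ 0.088.

MAP estimate of p(white) = 0.088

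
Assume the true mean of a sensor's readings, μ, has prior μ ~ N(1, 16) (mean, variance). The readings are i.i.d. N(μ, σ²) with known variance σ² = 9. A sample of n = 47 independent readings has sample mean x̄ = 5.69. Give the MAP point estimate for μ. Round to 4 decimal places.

n = 47, x̄ = 5.69.
For a Normal prior and Normal likelihood with known variance, the posterior is Normal; its mode equals its mean, the precision-weighted average.
Prior precision 1/σ₀² = 1/16 = 0.0625; data precision n/σ² = 47/9.
μ̂ = (0.0625·1 + (47/9)·5.69) / (0.0625 + 47/9) = (107197/3600)/(761/144) = 107197/19025 ≈ 5.6345.

μ̂_MAP = 5.6345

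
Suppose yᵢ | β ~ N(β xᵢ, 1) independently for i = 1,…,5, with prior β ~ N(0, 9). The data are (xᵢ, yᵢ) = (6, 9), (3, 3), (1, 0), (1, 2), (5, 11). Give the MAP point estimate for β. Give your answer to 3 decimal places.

β̂_MAP = 1.664

log p(β | y) = −Σ(yᵢ − βxᵢ)²/(2·1) − β²/(2·9) + const.
Setting the derivative to zero: Σxᵢ(yᵢ − βxᵢ)/1 − β/9 = 0, so β = Σxᵢyᵢ / (Σxᵢ² + σ²/τ²).
Σxᵢyᵢ = 6·9 + 3·3 + 1·0 + 1·2 + 5·11 = 120; Σxᵢ² = 72; σ²/τ² = 1/9.
β̂_MAP = 120 / (72 + 1/9) = 120/(649/9) = 1080/649 ≈ 1.664.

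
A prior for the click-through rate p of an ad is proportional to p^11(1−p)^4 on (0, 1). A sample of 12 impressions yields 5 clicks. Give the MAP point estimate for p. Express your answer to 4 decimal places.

The prior density ∝ p^11(1−p)^4 is the kernel of Beta(12, 5).
Data: 5 successes in 12 trials. The binomial likelihood contributes p^5(1−p)^7, so the posterior is Beta(12+5, 5+7) = Beta(17, 12).
For Beta(a, b) with a, b > 1 the mode is (a−1)/(a+b−2) = 16/27 ≈ 0.5926.

p̂_MAP = 0.5926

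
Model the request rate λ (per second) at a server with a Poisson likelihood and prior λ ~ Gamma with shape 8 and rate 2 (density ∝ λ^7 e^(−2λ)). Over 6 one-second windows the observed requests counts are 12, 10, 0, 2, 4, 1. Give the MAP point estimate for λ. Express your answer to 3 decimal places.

λ̂_MAP = 4.500

Σxᵢ = 12+10+0+2+4+1 = 29, with n = 6.
Posterior ∝ λ^7e^(−2λ) · λ^29e^(−6λ) = λ^36e^(−8λ), i.e. Gamma(shape=37, rate=8).
The mode of a Gamma(a, b) with a ≥ 1 (shape–rate) is (a−1)/b = 36/8 ≈ 4.500.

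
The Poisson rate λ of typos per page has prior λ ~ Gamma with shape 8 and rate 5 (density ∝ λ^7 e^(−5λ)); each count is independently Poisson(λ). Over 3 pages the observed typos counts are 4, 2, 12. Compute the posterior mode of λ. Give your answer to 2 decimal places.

λ̂_MAP = 3.13

Σxᵢ = 4+2+12 = 18, with n = 3.
Posterior ∝ λ^7e^(−5λ) · λ^18e^(−3λ) = λ^25e^(−8λ), i.e. Gamma(shape=26, rate=8).
The mode of a Gamma(a, b) with a ≥ 1 (shape–rate) is (a−1)/b = 25/8 ≈ 3.13.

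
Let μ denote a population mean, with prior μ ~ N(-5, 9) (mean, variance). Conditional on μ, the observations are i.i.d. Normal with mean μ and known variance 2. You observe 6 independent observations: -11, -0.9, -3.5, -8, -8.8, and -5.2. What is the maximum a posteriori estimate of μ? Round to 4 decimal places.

n = 6; x̄ = ((-11) + (-0.9) + (-3.5) + (-8) + (-8.8) + (-5.2))/6 = -37.4/6 = -187/30 ≈ -6.2333.
For a Normal prior and Normal likelihood with known variance, the posterior is Normal; its mode equals its mean, the precision-weighted average.
Prior precision 1/σ₀² = 1/9; data precision n/σ² = 6/2 = 3.
μ̂ = ((1/9)·(-5) + 3·(-187/30)) / (1/9 + 3) = (-1733/90)/(28/9) = -1733/280 ≈ -6.1893.

μ̂_MAP = -6.1893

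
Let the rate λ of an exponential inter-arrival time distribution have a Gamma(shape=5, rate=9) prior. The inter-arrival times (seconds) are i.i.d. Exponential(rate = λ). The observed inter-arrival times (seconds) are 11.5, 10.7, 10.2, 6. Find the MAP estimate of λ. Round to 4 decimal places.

The Exponential(rate=λ) likelihood is ∝ λ^n e^(−λΣtᵢ). Here n = 4 and Σtᵢ = 11.5 + 10.7 + 10.2 + 6 = 38.4.
Posterior ∝ λ^4e^(−9λ) · λ^4e^(−38.4λ) = λ^8e^(−47.4λ), i.e. Gamma(9, 47.4).
Mode = (a−1)/b = 8/47.4 ≈ 0.1688.

λ̂_MAP = 0.1688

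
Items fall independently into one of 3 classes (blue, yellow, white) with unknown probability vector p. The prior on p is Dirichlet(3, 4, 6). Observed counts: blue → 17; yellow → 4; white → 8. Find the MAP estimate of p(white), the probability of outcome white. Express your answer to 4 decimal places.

MAP estimate of p(white) = 0.3333

The posterior is Dirichlet(αᵢ + nᵢ) = Dirichlet(20, 8, 14).
For a Dirichlet(a₁,…,a_K) with all aᵢ > 1, the mode has j-th component (aⱼ − 1)/(Σaᵢ − K).
Here Σaᵢ = 42 and K = 3, so p(white) = (14 − 1)/(42 − 3) = 13/39 ≈ 0.3333.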